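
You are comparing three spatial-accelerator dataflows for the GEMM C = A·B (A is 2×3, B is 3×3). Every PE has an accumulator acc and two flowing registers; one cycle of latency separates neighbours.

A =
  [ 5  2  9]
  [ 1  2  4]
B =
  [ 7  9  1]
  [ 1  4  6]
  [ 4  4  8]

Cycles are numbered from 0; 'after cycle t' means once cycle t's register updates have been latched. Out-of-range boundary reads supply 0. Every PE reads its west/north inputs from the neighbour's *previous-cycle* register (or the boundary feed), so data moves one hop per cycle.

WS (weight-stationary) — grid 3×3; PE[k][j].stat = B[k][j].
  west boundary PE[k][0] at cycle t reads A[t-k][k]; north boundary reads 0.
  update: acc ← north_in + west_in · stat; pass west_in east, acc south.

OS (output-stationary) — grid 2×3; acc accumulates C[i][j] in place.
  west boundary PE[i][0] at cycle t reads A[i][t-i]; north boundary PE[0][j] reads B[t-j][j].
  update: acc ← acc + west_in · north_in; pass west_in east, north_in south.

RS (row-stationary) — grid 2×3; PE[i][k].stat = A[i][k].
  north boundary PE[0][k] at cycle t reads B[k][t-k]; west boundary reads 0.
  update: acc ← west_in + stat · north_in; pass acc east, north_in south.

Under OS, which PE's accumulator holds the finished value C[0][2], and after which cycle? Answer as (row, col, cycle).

OS — PE[0][2] is where C[0][2] collects:
  after 0 — PE[0][2] acc=0, pass-E 0, pass-S 0
  after 1 — PE[0][2] acc=0, pass-E 0, pass-S 0
  after 2 — PE[0][2] acc=5, pass-E 5, pass-S 1
  after 3 — PE[0][2] acc=17, pass-E 2, pass-S 6
  after 4 — PE[0][2] acc=89, pass-E 9, pass-S 8

(row, col, cycle) = (0, 2, 4)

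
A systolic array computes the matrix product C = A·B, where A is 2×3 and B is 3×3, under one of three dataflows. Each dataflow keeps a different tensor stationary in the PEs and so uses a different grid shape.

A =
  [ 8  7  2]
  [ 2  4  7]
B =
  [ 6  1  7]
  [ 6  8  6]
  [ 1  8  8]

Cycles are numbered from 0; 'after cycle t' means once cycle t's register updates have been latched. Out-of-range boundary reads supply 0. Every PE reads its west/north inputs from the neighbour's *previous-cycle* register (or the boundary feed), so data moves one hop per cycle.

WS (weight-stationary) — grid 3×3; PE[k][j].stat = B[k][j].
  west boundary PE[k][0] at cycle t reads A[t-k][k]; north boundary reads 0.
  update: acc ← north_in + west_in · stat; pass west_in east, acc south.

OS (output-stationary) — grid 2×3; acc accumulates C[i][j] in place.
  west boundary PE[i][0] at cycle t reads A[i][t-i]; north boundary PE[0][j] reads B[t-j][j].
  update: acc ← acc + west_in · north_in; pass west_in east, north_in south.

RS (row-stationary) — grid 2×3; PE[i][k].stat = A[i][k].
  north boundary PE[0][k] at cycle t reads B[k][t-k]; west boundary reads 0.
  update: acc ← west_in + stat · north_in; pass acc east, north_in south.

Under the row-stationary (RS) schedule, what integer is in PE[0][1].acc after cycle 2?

PE[0][1].acc = 64

RS 2×3: PE[0][1] cycle-by-cycle (with neighbour feeds):
  0: (0,0).acc=48  regs=<48,6>
  0: (0,1).acc=0  regs=<0,0>
  1: (0,0).acc=8  regs=<8,1>
  1: (0,1).acc=90  regs=<90,6>
  2: (0,0).acc=56  regs=<56,7>
  2: (0,1).acc=64  regs=<64,8>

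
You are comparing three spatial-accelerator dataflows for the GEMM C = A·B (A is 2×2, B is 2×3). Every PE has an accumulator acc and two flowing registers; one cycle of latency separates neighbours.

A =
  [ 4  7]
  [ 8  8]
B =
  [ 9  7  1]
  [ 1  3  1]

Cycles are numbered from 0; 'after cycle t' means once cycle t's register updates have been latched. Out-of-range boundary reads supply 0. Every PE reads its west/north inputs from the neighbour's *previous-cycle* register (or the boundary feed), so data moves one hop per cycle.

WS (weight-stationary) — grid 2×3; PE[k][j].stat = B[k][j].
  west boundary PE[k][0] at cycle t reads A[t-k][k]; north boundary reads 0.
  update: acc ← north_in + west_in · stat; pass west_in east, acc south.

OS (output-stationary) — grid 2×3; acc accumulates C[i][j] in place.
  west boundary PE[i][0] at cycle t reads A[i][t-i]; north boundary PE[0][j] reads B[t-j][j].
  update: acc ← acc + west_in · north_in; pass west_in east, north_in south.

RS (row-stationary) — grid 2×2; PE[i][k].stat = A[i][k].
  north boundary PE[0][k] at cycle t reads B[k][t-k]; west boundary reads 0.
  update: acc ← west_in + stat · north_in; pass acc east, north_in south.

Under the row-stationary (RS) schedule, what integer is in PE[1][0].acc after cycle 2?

PE[1][0].acc = 56

RS on a 2×2 grid — tracing PE[1][0] and its feeders:
  c0 r0c0: 36 / 36 / 9
  c0 r1c0: 0 / 0 / 0
  c1 r0c0: 28 / 28 / 7
  c1 r1c0: 72 / 72 / 9
  c2 r0c0: 4 / 4 / 1
  c2 r1c0: 56 / 56 / 7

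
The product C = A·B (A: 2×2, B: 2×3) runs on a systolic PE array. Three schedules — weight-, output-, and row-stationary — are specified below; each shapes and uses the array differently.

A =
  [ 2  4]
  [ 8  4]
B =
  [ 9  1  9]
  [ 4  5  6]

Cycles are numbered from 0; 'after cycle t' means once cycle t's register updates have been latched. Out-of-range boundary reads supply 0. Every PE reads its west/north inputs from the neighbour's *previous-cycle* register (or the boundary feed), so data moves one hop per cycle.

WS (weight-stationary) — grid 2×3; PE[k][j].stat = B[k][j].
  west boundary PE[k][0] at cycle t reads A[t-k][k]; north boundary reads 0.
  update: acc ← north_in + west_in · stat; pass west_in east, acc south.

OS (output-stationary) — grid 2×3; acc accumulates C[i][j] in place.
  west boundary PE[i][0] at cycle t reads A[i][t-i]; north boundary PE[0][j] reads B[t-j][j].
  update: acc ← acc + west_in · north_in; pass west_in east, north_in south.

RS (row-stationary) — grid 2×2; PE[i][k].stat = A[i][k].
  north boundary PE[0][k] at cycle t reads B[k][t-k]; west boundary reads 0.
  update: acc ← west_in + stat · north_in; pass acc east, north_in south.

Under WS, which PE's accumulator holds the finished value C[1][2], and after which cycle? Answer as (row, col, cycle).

(row, col, cycle) = (1, 2, 4)

WS: C[1][2] accumulates in PE[1][2]:
  cycle 0: PE[1][2] → acc 0, east 0, south 0
  cycle 1: PE[1][2] → acc 0, east 0, south 0
  cycle 2: PE[1][2] → acc 0, east 0, south 0
  cycle 3: PE[1][2] → acc 42, east 4, south 42
  cycle 4: PE[1][2] → acc 96, east 4, south 96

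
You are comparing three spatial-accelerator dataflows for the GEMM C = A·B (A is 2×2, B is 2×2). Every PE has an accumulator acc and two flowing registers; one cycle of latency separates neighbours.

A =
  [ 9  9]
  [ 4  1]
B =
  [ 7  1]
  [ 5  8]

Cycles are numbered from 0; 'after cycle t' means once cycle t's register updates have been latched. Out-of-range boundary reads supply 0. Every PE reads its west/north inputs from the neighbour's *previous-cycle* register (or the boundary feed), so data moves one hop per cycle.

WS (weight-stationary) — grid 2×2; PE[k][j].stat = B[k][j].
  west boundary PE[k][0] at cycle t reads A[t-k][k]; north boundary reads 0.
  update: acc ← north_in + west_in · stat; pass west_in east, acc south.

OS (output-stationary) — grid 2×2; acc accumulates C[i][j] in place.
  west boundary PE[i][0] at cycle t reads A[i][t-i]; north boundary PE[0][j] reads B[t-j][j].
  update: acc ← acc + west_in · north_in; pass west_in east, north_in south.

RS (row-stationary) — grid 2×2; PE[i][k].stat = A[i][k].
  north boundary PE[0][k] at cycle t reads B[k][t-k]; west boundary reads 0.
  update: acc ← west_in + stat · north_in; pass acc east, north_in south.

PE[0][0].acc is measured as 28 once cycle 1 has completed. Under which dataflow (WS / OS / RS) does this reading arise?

dataflow = WS

WS (2×2 grid), PE[0][0]:
  0: (0,0).acc=63  regs=<9,63>
  1: (0,0).acc=28  regs=<4,28>
OS (2×2 grid), PE[0][0]:
  0: (0,0).acc=63  regs=<9,7>
  1: (0,0).acc=108  regs=<9,5>
RS (2×2 grid), PE[0][0]:
  0: (0,0).acc=63  regs=<63,7>
  1: (0,0).acc=9  regs=<9,1>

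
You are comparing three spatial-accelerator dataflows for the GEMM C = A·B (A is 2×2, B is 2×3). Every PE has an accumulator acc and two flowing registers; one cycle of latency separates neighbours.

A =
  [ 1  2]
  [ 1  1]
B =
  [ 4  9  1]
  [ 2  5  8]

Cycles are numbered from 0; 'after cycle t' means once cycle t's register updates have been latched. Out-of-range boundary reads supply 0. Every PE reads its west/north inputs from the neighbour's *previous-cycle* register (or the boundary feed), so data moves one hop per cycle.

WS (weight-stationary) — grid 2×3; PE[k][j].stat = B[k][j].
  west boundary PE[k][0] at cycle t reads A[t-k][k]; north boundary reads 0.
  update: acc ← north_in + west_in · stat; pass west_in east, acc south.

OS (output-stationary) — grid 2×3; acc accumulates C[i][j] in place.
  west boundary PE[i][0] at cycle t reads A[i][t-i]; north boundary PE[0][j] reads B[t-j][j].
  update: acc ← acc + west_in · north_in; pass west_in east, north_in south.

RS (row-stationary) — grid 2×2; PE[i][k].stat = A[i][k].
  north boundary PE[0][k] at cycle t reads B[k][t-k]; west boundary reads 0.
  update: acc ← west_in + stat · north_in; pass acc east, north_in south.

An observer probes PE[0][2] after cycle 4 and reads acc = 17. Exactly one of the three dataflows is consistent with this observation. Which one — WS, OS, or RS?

dataflow = OS

— WS: 2×3; PE[0][2] trace:
  [0] (0,2) acc=0 (h:0 v:0)
  [1] (0,2) acc=0 (h:0 v:0)
  [2] (0,2) acc=1 (h:1 v:1)
  [3] (0,2) acc=1 (h:1 v:1)
  [4] (0,2) acc=0 (h:0 v:0)
— OS: 2×3; PE[0][2] trace:
  [0] (0,2) acc=0 (h:0 v:0)
  [1] (0,2) acc=0 (h:0 v:0)
  [2] (0,2) acc=1 (h:1 v:1)
  [3] (0,2) acc=17 (h:2 v:8)
  [4] (0,2) acc=17 (h:0 v:0)
— RS: 2×2 array has no PE[0][2].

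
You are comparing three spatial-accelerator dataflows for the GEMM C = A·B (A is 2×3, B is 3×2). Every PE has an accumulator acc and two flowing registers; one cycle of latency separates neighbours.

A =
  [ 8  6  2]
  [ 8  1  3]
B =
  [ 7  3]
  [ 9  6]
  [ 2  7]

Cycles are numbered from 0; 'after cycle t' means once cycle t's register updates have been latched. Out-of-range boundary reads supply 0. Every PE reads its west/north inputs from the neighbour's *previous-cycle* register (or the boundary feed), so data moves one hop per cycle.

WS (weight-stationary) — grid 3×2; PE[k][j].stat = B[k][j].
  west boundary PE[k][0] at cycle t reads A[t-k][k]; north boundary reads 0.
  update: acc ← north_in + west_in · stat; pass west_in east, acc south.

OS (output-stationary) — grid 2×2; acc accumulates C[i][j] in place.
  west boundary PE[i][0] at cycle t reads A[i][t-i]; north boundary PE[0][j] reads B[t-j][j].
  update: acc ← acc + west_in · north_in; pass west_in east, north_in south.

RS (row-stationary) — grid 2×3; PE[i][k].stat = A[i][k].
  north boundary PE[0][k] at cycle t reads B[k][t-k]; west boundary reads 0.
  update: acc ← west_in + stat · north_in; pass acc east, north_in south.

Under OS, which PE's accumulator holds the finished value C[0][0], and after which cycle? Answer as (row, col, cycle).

(row, col, cycle) = (0, 0, 2)

OS — PE[0][0] is where C[0][0] collects:
  @0  [0,0]  acc 56  |  →8  ↓7
  @1  [0,0]  acc 110  |  →6  ↓9
  @2  [0,0]  acc 114  |  →2  ↓2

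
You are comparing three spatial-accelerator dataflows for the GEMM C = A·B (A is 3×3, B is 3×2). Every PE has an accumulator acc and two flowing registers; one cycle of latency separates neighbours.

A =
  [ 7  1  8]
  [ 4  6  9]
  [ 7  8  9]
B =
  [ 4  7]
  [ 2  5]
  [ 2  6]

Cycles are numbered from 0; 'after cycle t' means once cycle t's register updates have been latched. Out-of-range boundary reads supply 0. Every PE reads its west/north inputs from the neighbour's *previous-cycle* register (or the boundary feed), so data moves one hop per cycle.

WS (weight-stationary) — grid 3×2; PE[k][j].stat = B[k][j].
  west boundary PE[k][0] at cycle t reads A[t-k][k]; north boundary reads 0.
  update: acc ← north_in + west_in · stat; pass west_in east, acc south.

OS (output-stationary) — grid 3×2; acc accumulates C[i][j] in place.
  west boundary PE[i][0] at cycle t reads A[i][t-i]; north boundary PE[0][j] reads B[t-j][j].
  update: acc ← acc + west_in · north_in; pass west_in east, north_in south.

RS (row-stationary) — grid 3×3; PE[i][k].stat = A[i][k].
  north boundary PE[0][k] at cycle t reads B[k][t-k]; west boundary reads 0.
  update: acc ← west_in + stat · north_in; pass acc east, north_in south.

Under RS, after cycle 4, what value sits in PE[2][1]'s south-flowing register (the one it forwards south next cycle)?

register = 5

Tracing RS — 3×3 array, target PE[2][1]:
  t=0 PE[1][1]: acc=0 h=0 v=0
  t=0 PE[2][0]: acc=0 h=0 v=0
  t=0 PE[2][1]: acc=0 h=0 v=0
  t=1 PE[1][1]: acc=0 h=0 v=0
  t=1 PE[2][0]: acc=0 h=0 v=0
  t=1 PE[2][1]: acc=0 h=0 v=0
  t=2 PE[1][1]: acc=28 h=28 v=2
  t=2 PE[2][0]: acc=28 h=28 v=4
  t=2 PE[2][1]: acc=0 h=0 v=0
  t=3 PE[1][1]: acc=58 h=58 v=5
  t=3 PE[2][0]: acc=49 h=49 v=7
  t=3 PE[2][1]: acc=44 h=44 v=2
  t=4 PE[1][1]: acc=0 h=0 v=0
  t=4 PE[2][0]: acc=0 h=0 v=0
  t=4 PE[2][1]: acc=89 h=89 v=5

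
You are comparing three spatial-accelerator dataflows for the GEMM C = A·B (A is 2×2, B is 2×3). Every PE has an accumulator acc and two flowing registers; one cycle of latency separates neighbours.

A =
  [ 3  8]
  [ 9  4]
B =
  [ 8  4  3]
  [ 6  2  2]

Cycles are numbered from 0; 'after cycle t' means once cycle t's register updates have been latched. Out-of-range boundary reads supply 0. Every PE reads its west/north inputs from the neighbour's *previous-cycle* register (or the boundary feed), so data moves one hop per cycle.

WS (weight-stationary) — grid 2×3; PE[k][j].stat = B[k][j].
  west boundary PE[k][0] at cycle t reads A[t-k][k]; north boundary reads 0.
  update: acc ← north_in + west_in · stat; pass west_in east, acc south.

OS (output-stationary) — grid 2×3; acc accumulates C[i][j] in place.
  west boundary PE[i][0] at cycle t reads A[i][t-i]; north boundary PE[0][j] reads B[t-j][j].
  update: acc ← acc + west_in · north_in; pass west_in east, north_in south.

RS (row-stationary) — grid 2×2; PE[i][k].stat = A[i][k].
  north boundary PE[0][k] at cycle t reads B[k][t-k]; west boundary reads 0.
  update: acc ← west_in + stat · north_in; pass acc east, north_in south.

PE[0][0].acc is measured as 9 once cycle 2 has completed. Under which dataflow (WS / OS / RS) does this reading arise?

dataflow = RS

WS (2×3 grid), PE[0][0]:
  t=0 PE[0][0]: acc=24 h=3 v=24
  t=1 PE[0][0]: acc=72 h=9 v=72
  t=2 PE[0][0]: acc=0 h=0 v=0
OS (2×3 grid), PE[0][0]:
  t=0 PE[0][0]: acc=24 h=3 v=8
  t=1 PE[0][0]: acc=72 h=8 v=6
  t=2 PE[0][0]: acc=72 h=0 v=0
RS (2×2 grid), PE[0][0]:
  t=0 PE[0][0]: acc=24 h=24 v=8
  t=1 PE[0][0]: acc=12 h=12 v=4
  t=2 PE[0][0]: acc=9 h=9 v=3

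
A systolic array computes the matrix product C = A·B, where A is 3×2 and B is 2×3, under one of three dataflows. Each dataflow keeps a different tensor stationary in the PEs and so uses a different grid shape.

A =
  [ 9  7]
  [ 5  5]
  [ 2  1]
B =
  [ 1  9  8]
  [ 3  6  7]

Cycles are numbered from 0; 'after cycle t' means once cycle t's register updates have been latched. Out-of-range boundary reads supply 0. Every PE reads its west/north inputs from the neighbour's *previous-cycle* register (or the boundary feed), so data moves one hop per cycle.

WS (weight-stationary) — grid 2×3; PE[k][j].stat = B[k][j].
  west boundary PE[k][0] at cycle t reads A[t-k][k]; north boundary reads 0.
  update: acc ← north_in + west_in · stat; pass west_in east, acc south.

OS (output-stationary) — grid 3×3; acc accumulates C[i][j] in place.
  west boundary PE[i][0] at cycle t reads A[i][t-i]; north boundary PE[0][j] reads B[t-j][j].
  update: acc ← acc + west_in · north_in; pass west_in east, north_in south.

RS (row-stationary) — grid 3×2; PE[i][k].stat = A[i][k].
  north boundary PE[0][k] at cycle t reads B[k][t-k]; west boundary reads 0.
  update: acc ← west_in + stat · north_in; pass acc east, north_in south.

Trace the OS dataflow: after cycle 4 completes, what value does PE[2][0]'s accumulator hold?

OS 3×3: PE[2][0] cycle-by-cycle (with neighbour feeds):
  cycle 0: PE[1][0] → acc 0, east 0, south 0
  cycle 0: PE[2][0] → acc 0, east 0, south 0
  cycle 1: PE[1][0] → acc 5, east 5, south 1
  cycle 1: PE[2][0] → acc 0, east 0, south 0
  cycle 2: PE[1][0] → acc 20, east 5, south 3
  cycle 2: PE[2][0] → acc 2, east 2, south 1
  cycle 3: PE[1][0] → acc 20, east 0, south 0
  cycle 3: PE[2][0] → acc 5, east 1, south 3
  cycle 4: PE[1][0] → acc 20, east 0, south 0
  cycle 4: PE[2][0] → acc 5, east 0, south 0

PE[2][0].acc = 5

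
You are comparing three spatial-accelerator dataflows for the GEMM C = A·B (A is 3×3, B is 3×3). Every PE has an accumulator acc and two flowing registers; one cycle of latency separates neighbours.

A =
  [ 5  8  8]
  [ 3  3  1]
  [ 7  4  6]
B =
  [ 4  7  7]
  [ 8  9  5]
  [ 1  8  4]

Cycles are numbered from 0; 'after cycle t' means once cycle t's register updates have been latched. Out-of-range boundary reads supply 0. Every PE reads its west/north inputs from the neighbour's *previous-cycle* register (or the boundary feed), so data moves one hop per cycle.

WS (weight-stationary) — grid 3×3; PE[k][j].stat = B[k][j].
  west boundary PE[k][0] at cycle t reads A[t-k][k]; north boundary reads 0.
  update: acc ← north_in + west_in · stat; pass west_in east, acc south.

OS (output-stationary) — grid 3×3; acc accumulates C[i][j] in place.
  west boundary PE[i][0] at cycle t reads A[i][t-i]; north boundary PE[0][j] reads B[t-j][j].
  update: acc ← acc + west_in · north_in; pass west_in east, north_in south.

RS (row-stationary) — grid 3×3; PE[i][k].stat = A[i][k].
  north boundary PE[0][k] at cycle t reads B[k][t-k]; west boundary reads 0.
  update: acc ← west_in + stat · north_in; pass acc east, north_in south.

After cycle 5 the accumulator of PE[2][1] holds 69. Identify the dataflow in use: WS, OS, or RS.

WS (3×3 grid), PE[2][1]:
  step 0 · PE2,1: acc=0; fwd→0 fwd↓0
  step 1 · PE2,1: acc=0; fwd→0 fwd↓0
  step 2 · PE2,1: acc=0; fwd→0 fwd↓0
  step 3 · PE2,1: acc=171; fwd→8 fwd↓171
  step 4 · PE2,1: acc=56; fwd→1 fwd↓56
  step 5 · PE2,1: acc=133; fwd→6 fwd↓133
OS (3×3 grid), PE[2][1]:
  step 0 · PE2,1: acc=0; fwd→0 fwd↓0
  step 1 · PE2,1: acc=0; fwd→0 fwd↓0
  step 2 · PE2,1: acc=0; fwd→0 fwd↓0
  step 3 · PE2,1: acc=49; fwd→7 fwd↓7
  step 4 · PE2,1: acc=85; fwd→4 fwd↓9
  step 5 · PE2,1: acc=133; fwd→6 fwd↓8
RS (3×3 grid), PE[2][1]:
  step 0 · PE2,1: acc=0; fwd→0 fwd↓0
  step 1 · PE2,1: acc=0; fwd→0 fwd↓0
  step 2 · PE2,1: acc=0; fwd→0 fwd↓0
  step 3 · PE2,1: acc=60; fwd→60 fwd↓8
  step 4 · PE2,1: acc=85; fwd→85 fwd↓9
  step 5 · PE2,1: acc=69; fwd→69 fwd↓5

dataflow = RS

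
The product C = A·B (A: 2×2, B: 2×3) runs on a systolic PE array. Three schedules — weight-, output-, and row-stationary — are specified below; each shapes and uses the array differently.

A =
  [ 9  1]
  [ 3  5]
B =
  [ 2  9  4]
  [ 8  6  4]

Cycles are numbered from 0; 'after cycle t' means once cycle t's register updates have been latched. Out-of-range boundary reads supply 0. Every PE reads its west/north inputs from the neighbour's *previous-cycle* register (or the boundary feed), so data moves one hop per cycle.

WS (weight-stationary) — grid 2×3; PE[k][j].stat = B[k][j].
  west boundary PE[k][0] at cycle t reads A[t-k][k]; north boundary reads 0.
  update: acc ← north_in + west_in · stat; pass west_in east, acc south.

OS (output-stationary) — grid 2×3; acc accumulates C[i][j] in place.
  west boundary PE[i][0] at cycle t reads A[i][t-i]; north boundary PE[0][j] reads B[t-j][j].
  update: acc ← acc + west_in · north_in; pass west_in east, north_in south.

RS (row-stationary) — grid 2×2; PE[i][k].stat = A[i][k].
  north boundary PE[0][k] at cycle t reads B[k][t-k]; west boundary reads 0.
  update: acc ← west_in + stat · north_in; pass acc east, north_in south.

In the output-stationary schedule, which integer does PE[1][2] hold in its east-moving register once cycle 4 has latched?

OS 2×3: PE[1][2] cycle-by-cycle (with neighbour feeds):
  t=0 PE[0][2]: acc=0 h=0 v=0
  t=0 PE[1][1]: acc=0 h=0 v=0
  t=0 PE[1][2]: acc=0 h=0 v=0
  t=1 PE[0][2]: acc=0 h=0 v=0
  t=1 PE[1][1]: acc=0 h=0 v=0
  t=1 PE[1][2]: acc=0 h=0 v=0
  t=2 PE[0][2]: acc=36 h=9 v=4
  t=2 PE[1][1]: acc=27 h=3 v=9
  t=2 PE[1][2]: acc=0 h=0 v=0
  t=3 PE[0][2]: acc=40 h=1 v=4
  t=3 PE[1][1]: acc=57 h=5 v=6
  t=3 PE[1][2]: acc=12 h=3 v=4
  t=4 PE[0][2]: acc=40 h=0 v=0
  t=4 PE[1][1]: acc=57 h=0 v=0
  t=4 PE[1][2]: acc=32 h=5 v=4

register = 5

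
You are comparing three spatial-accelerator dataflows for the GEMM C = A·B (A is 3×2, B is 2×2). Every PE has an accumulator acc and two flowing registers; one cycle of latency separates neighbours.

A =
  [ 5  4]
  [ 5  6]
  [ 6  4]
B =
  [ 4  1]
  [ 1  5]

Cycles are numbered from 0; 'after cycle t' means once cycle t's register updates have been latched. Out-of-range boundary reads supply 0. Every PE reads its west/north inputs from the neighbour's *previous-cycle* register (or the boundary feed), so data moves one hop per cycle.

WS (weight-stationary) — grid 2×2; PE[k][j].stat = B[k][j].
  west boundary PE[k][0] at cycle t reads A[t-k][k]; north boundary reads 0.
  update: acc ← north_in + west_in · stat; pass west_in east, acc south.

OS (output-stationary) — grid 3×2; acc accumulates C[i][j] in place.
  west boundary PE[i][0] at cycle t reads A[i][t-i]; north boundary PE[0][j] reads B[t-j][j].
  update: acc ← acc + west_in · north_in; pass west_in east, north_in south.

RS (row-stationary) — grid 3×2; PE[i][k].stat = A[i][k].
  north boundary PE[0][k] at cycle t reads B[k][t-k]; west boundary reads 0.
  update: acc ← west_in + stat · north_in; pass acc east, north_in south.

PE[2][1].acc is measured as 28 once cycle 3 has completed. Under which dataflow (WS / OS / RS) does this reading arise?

dataflow = RS

WS (2×2): PE[2][1] does not exist.
OS (3×2 grid), PE[2][1]:
  cycle 0: PE[2][1] → acc 0, east 0, south 0
  cycle 1: PE[2][1] → acc 0, east 0, south 0
  cycle 2: PE[2][1] → acc 0, east 0, south 0
  cycle 3: PE[2][1] → acc 6, east 6, south 1
RS (3×2 grid), PE[2][1]:
  cycle 0: PE[2][1] → acc 0, east 0, south 0
  cycle 1: PE[2][1] → acc 0, east 0, south 0
  cycle 2: PE[2][1] → acc 0, east 0, south 0
  cycle 3: PE[2][1] → acc 28, east 28, south 1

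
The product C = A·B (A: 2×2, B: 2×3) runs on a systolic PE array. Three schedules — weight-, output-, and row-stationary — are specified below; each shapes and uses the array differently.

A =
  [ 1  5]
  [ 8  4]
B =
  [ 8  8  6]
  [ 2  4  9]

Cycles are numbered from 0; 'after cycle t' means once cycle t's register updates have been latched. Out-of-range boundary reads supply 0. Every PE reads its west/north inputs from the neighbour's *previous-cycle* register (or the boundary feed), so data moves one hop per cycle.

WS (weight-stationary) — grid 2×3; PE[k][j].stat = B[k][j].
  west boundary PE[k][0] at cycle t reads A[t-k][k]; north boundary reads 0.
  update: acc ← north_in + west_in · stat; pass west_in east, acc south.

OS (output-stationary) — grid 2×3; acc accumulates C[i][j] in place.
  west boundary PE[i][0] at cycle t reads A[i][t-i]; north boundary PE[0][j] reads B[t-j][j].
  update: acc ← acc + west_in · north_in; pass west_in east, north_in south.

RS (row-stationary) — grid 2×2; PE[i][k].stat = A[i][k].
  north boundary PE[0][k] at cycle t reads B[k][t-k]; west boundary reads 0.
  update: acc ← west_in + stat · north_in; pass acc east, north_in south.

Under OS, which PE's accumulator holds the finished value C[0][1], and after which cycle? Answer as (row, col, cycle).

OS: C[0][1] accumulates in PE[0][1]:
  step 0 · PE0,1: acc=0; fwd→0 fwd↓0
  step 1 · PE0,1: acc=8; fwd→1 fwd↓8
  step 2 · PE0,1: acc=28; fwd→5 fwd↓4

(row, col, cycle) = (0, 1, 2)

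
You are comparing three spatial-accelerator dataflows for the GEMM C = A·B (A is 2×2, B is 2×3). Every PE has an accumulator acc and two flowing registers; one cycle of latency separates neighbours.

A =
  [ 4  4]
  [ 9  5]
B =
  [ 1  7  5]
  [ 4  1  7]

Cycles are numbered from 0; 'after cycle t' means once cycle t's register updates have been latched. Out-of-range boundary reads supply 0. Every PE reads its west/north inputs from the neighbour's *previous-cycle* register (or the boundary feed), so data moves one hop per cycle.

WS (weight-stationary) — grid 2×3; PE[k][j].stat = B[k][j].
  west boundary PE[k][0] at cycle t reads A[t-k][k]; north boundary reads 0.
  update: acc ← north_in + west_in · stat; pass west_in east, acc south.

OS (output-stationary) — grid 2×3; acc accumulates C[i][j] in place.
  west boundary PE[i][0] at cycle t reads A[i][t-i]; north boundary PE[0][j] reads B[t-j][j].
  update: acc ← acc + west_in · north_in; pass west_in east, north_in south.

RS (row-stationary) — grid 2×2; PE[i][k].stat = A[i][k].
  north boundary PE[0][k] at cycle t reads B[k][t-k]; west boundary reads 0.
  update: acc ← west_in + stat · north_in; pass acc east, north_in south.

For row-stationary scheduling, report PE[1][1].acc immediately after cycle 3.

PE[1][1].acc = 68

RS on a 2×2 grid — tracing PE[1][1] and its feeders:
  [0] (0,1) acc=0 (h:0 v:0)
  [0] (1,0) acc=0 (h:0 v:0)
  [0] (1,1) acc=0 (h:0 v:0)
  [1] (0,1) acc=20 (h:20 v:4)
  [1] (1,0) acc=9 (h:9 v:1)
  [1] (1,1) acc=0 (h:0 v:0)
  [2] (0,1) acc=32 (h:32 v:1)
  [2] (1,0) acc=63 (h:63 v:7)
  [2] (1,1) acc=29 (h:29 v:4)
  [3] (0,1) acc=48 (h:48 v:7)
  [3] (1,0) acc=45 (h:45 v:5)
  [3] (1,1) acc=68 (h:68 v:1)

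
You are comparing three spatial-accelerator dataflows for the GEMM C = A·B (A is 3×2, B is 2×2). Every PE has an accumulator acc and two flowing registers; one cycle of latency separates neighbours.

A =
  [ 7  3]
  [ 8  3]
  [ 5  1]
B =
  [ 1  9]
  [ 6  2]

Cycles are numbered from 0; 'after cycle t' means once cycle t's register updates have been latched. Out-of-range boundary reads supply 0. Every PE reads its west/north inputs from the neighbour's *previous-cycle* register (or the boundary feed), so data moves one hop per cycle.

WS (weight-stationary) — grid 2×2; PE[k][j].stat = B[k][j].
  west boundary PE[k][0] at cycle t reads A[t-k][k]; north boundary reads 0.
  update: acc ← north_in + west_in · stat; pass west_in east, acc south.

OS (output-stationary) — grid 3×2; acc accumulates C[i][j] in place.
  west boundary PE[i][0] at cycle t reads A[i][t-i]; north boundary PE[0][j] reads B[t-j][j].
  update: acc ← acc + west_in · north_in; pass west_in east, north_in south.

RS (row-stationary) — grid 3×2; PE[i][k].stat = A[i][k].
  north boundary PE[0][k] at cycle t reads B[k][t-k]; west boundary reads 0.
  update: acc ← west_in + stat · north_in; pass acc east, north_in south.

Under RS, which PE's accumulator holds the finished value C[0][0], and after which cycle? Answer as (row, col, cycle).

Under RS, C[0][0] lands at PE[0][1]:
  @0  [0,1]  acc 0  |  →0  ↓0
  @1  [0,1]  acc 25  |  →25  ↓6

(row, col, cycle) = (0, 1, 1)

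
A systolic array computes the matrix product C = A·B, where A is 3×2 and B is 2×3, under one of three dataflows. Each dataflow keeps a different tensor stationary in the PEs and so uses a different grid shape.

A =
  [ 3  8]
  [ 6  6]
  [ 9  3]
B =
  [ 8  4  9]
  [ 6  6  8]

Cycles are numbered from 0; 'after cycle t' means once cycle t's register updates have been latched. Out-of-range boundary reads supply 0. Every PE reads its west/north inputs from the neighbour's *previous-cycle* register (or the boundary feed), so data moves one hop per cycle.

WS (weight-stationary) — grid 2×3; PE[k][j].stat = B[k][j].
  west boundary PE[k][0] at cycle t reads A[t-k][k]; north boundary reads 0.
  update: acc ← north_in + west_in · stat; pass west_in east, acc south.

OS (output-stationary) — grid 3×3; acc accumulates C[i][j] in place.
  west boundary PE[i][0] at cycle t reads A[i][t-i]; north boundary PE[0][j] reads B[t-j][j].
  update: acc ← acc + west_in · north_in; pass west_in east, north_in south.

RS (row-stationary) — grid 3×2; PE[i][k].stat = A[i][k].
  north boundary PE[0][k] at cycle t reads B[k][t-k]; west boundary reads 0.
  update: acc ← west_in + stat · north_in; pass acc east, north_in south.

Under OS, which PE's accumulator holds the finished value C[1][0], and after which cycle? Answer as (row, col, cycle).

(row, col, cycle) = (1, 0, 2)

Under OS, C[1][0] lands at PE[1][0]:
  cycle 0: PE[1][0] → acc 0, east 0, south 0
  cycle 1: PE[1][0] → acc 48, east 6, south 8
  cycle 2: PE[1][0] → acc 84, east 6, south 6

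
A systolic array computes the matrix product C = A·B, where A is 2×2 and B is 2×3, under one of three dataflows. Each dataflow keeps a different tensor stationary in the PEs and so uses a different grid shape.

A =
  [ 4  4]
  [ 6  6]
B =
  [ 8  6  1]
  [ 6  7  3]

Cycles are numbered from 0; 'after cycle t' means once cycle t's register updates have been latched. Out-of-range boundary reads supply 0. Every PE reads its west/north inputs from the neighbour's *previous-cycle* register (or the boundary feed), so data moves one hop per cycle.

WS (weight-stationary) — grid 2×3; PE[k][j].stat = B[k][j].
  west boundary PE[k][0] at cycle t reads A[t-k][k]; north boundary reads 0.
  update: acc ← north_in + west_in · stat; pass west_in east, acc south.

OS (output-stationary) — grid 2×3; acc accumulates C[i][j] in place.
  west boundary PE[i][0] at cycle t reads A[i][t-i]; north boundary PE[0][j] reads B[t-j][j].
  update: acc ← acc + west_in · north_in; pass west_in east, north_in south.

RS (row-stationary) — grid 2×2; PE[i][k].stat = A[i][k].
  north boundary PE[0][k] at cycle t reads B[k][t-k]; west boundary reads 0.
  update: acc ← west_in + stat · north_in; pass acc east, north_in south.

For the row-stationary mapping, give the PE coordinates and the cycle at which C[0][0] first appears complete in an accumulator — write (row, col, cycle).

RS: C[0][0] accumulates in PE[0][1]:
  after 0 — PE[0][1] acc=0, pass-E 0, pass-S 0
  after 1 — PE[0][1] acc=56, pass-E 56, pass-S 6

(row, col, cycle) = (0, 1, 1)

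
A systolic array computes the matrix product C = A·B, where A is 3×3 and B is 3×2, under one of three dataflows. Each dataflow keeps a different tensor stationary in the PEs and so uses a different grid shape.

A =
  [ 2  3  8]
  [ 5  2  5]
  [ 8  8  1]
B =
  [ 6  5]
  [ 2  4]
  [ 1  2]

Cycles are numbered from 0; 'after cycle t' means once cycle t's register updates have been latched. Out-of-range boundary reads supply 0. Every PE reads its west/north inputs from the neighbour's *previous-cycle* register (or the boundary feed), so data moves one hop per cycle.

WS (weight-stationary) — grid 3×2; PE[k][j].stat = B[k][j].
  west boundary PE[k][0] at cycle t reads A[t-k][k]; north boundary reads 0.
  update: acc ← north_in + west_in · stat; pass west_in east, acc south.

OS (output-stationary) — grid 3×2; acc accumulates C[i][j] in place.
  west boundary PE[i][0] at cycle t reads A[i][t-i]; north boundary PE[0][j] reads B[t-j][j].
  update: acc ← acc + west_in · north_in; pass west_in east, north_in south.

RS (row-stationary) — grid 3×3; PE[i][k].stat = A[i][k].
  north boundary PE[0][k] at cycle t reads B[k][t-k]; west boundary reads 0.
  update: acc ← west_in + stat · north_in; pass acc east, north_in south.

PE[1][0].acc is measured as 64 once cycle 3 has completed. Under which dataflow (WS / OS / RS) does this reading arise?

— WS: 3×2; PE[1][0] trace:
  step 0 · PE1,0: acc=0; fwd→0 fwd↓0
  step 1 · PE1,0: acc=18; fwd→3 fwd↓18
  step 2 · PE1,0: acc=34; fwd→2 fwd↓34
  step 3 · PE1,0: acc=64; fwd→8 fwd↓64
— OS: 3×2; PE[1][0] trace:
  step 0 · PE1,0: acc=0; fwd→0 fwd↓0
  step 1 · PE1,0: acc=30; fwd→5 fwd↓6
  step 2 · PE1,0: acc=34; fwd→2 fwd↓2
  step 3 · PE1,0: acc=39; fwd→5 fwd↓1
— RS: 3×3; PE[1][0] trace:
  step 0 · PE1,0: acc=0; fwd→0 fwd↓0
  step 1 · PE1,0: acc=30; fwd→30 fwd↓6
  step 2 · PE1,0: acc=25; fwd→25 fwd↓5
  step 3 · PE1,0: acc=0; fwd→0 fwd↓0

dataflow = WS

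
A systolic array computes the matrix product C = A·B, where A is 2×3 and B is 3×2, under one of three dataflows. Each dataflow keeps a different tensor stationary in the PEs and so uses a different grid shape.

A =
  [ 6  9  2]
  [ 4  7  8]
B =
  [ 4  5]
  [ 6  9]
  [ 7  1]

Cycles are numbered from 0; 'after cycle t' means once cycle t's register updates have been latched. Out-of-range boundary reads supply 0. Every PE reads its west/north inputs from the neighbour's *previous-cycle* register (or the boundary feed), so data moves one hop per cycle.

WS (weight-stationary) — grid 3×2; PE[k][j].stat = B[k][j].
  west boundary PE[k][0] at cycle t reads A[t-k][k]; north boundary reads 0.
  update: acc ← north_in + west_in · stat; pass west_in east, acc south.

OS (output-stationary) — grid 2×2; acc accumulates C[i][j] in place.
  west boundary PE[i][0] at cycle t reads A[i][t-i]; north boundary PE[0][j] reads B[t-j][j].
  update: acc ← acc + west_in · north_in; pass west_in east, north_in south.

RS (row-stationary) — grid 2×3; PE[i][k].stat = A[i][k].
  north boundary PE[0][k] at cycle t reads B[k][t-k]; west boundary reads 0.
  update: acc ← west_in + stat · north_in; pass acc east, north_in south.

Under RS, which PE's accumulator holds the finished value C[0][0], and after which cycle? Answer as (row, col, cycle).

(row, col, cycle) = (0, 2, 2)

Under RS, C[0][0] lands at PE[0][2]:
  0: (0,2).acc=0  regs=<0,0>
  1: (0,2).acc=0  regs=<0,0>
  2: (0,2).acc=92  regs=<92,7>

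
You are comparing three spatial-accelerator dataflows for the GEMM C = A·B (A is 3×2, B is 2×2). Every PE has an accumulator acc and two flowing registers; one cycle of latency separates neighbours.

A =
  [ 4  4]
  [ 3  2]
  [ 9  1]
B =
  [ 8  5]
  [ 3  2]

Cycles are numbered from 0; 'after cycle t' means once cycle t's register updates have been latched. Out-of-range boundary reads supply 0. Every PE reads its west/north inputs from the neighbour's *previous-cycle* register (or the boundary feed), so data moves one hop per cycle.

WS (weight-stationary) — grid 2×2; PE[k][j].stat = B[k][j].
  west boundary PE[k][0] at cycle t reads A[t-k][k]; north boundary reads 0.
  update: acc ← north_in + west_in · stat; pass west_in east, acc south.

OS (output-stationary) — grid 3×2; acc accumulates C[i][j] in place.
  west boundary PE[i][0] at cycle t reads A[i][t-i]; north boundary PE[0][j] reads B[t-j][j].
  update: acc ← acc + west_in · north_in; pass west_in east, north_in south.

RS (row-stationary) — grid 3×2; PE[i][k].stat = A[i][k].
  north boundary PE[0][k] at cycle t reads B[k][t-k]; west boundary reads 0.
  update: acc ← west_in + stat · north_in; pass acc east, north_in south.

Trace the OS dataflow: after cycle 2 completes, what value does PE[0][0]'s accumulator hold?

OS on a 3×2 grid — tracing PE[0][0] and its feeders:
  c0 r0c0: 32 / 4 / 8
  c1 r0c0: 44 / 4 / 3
  c2 r0c0: 44 / 0 / 0

PE[0][0].acc = 44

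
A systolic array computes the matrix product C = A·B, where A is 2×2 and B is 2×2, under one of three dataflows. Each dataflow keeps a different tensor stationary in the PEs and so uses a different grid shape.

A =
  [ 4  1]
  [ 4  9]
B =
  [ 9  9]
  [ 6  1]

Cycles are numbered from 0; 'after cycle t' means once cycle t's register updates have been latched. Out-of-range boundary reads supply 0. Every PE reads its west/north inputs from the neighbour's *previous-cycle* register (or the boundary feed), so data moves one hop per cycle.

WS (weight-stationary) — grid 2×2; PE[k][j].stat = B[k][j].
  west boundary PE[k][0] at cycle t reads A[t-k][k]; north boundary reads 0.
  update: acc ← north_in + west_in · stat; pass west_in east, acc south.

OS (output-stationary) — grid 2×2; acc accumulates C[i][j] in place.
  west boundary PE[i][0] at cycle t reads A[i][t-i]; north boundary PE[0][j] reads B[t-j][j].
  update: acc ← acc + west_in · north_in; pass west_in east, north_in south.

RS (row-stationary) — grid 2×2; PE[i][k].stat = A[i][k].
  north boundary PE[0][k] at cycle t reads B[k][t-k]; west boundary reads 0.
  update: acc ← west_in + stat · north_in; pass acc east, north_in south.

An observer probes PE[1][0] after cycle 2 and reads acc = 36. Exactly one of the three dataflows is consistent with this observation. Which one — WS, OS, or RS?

WS (2×2 grid), PE[1][0]:
  [0] (1,0) acc=0 (h:0 v:0)
  [1] (1,0) acc=42 (h:1 v:42)
  [2] (1,0) acc=90 (h:9 v:90)
OS (2×2 grid), PE[1][0]:
  [0] (1,0) acc=0 (h:0 v:0)
  [1] (1,0) acc=36 (h:4 v:9)
  [2] (1,0) acc=90 (h:9 v:6)
RS (2×2 grid), PE[1][0]:
  [0] (1,0) acc=0 (h:0 v:0)
  [1] (1,0) acc=36 (h:36 v:9)
  [2] (1,0) acc=36 (h:36 v:9)

dataflow = RS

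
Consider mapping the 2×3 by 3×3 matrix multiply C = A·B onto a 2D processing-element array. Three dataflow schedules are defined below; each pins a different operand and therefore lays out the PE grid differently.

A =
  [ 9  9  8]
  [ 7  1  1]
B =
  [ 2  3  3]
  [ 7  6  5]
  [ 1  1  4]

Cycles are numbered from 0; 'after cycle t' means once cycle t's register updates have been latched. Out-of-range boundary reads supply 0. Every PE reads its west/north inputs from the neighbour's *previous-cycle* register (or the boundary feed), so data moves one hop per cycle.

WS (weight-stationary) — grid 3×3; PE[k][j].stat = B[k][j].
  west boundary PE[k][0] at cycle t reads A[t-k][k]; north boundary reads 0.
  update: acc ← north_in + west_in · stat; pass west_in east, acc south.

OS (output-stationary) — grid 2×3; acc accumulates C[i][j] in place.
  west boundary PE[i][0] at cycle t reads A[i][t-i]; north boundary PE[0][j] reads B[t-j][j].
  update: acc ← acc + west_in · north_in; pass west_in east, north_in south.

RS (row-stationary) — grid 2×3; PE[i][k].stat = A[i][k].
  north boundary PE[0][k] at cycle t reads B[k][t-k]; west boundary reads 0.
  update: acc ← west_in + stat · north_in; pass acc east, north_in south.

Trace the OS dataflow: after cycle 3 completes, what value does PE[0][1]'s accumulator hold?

OS (2×3). Following PE[0][1] plus its west/north inputs:
  step 0 · PE0,0: acc=18; fwd→9 fwd↓2
  step 0 · PE0,1: acc=0; fwd→0 fwd↓0
  step 1 · PE0,0: acc=81; fwd→9 fwd↓7
  step 1 · PE0,1: acc=27; fwd→9 fwd↓3
  step 2 · PE0,0: acc=89; fwd→8 fwd↓1
  step 2 · PE0,1: acc=81; fwd→9 fwd↓6
  step 3 · PE0,0: acc=89; fwd→0 fwd↓0
  step 3 · PE0,1: acc=89; fwd→8 fwd↓1

PE[0][1].acc = 89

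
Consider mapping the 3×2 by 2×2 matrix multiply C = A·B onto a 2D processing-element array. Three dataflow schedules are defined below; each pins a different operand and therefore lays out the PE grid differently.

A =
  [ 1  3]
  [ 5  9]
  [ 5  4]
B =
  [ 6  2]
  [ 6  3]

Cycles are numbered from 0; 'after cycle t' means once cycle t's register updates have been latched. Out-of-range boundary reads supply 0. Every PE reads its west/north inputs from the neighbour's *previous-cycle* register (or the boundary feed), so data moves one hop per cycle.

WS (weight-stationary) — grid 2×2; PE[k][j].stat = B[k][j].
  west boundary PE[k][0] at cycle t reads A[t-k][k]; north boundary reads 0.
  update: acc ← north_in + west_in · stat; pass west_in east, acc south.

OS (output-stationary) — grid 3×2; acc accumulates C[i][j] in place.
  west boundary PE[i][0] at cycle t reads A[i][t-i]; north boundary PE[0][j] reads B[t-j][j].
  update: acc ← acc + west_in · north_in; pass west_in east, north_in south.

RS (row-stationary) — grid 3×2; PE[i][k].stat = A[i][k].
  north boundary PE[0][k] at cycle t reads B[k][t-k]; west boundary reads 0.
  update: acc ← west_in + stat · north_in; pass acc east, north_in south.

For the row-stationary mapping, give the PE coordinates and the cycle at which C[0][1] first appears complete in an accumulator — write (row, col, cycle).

(row, col, cycle) = (0, 1, 2)

RS: C[0][1] accumulates in PE[0][1]:
  c0 r0c1: 0 / 0 / 0
  c1 r0c1: 24 / 24 / 6
  c2 r0c1: 11 / 11 / 3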